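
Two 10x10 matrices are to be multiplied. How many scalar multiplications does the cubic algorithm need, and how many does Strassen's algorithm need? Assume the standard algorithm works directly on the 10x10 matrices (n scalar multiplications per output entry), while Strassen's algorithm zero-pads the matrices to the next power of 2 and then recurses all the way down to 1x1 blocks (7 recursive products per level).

Matrix multiplication for 10x10 matrices:

Strassen's algorithm requires power-of-2 dimensions. Pad 10x10 to 16x16 (next power of 2).

Standard algorithm: 10^3 = 1000 multiplications
Strassen's algorithm: 7^(log2(16)) = 7^4 = 2401 multiplications
Difference: 1000 - 2401 = -1401 (Strassen uses MORE here due to padding overhead — for small or just-over-power-of-2 n, padding can outweigh the per-level savings)

Standard: 1000 multiplications (10^3). Strassen: 2401 multiplications (7^4, after padding to 16x16). Strassen reduces 8 recursive multiplications to 7 at each level.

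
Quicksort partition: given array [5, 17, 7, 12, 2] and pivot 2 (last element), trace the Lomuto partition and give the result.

Lomuto partition with pivot = 2:

Initial array: [5, 17, 7, 12, 2]

arr[0]=5 > 2: no swap
arr[1]=17 > 2: no swap
arr[2]=7 > 2: no swap
arr[3]=12 > 2: no swap

Place pivot at position 0: [2, 17, 7, 12, 5]
Pivot position: 0

After partitioning with pivot 2, the array becomes [2, 17, 7, 12, 5]. The pivot is placed at index 0. All elements to the left of the pivot are <= 2, and all elements to the right are > 2.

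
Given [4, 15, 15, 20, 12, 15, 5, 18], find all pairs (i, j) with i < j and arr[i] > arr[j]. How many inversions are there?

Finding inversions in [4, 15, 15, 20, 12, 15, 5, 18]:

(1, 4): arr[1]=15 > arr[4]=12
(1, 6): arr[1]=15 > arr[6]=5
(2, 4): arr[2]=15 > arr[4]=12
(2, 6): arr[2]=15 > arr[6]=5
(3, 4): arr[3]=20 > arr[4]=12
(3, 5): arr[3]=20 > arr[5]=15
(3, 6): arr[3]=20 > arr[6]=5
(3, 7): arr[3]=20 > arr[7]=18
(4, 6): arr[4]=12 > arr[6]=5
(5, 6): arr[5]=15 > arr[6]=5

Total inversions: 10

The array has 10 inversion(s): (1,4), (1,6), (2,4), (2,6), (3,4), (3,5), (3,6), (3,7), (4,6), (5,6). Each pair (i,j) satisfies i < j and arr[i] > arr[j].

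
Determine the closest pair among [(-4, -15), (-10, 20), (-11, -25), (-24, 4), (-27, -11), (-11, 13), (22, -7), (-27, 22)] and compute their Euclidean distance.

Computing all pairwise distances among 8 points:

d((-4, -15), (-10, 20)) = 35.5106
d((-4, -15), (-11, -25)) = 12.2066
d((-4, -15), (-24, 4)) = 27.5862
d((-4, -15), (-27, -11)) = 23.3452
d((-4, -15), (-11, 13)) = 28.8617
d((-4, -15), (22, -7)) = 27.2029
d((-4, -15), (-27, 22)) = 43.566
d((-10, 20), (-11, -25)) = 45.0111
d((-10, 20), (-24, 4)) = 21.2603
d((-10, 20), (-27, -11)) = 35.3553
d((-10, 20), (-11, 13)) = 7.0711 <-- minimum
d((-10, 20), (22, -7)) = 41.8688
d((-10, 20), (-27, 22)) = 17.1172
d((-11, -25), (-24, 4)) = 31.7805
d((-11, -25), (-27, -11)) = 21.2603
d((-11, -25), (-11, 13)) = 38.0
d((-11, -25), (22, -7)) = 37.5899
d((-11, -25), (-27, 22)) = 49.6488
d((-24, 4), (-27, -11)) = 15.2971
d((-24, 4), (-11, 13)) = 15.8114
d((-24, 4), (22, -7)) = 47.2969
d((-24, 4), (-27, 22)) = 18.2483
d((-27, -11), (-11, 13)) = 28.8444
d((-27, -11), (22, -7)) = 49.163
d((-27, -11), (-27, 22)) = 33.0
d((-11, 13), (22, -7)) = 38.5876
d((-11, 13), (-27, 22)) = 18.3576
d((22, -7), (-27, 22)) = 56.9386

Closest pair: (-10, 20) and (-11, 13) with distance 7.0711

The closest pair is (-10, 20) and (-11, 13) with Euclidean distance 7.0711. For 8 points, brute-force pairwise comparison is shown above. For large n, the divide-and-conquer algorithm (sort by x, recurse on halves, check the dividing strip) achieves O(n log n).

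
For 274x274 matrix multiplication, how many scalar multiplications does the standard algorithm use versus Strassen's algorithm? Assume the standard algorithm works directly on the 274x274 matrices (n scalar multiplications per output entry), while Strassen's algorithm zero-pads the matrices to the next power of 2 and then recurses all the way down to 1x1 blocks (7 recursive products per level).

Matrix multiplication for 274x274 matrices:

Strassen's algorithm requires power-of-2 dimensions. Pad 274x274 to 512x512 (next power of 2).

Standard algorithm: 274^3 = 20570824 multiplications
Strassen's algorithm: 7^(log2(512)) = 7^9 = 40353607 multiplications
Difference: 20570824 - 40353607 = -19782783 (Strassen uses MORE here due to padding overhead — for small or just-over-power-of-2 n, padding can outweigh the per-level savings)

Standard: 20570824 multiplications (274^3). Strassen: 40353607 multiplications (7^9, after padding to 512x512). Strassen reduces 8 recursive multiplications to 7 at each level.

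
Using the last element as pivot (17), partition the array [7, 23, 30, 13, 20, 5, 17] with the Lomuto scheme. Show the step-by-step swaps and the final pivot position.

Lomuto partition with pivot = 17:

Initial array: [7, 23, 30, 13, 20, 5, 17]

arr[0]=7 <= 17: swap with position 0, array becomes [7, 23, 30, 13, 20, 5, 17]
arr[1]=23 > 17: no swap
arr[2]=30 > 17: no swap
arr[3]=13 <= 17: swap with position 1, array becomes [7, 13, 30, 23, 20, 5, 17]
arr[4]=20 > 17: no swap
arr[5]=5 <= 17: swap with position 2, array becomes [7, 13, 5, 23, 20, 30, 17]

Place pivot at position 3: [7, 13, 5, 17, 20, 30, 23]
Pivot position: 3

After partitioning with pivot 17, the array becomes [7, 13, 5, 17, 20, 30, 23]. The pivot is placed at index 3. All elements to the left of the pivot are <= 17, and all elements to the right are > 17.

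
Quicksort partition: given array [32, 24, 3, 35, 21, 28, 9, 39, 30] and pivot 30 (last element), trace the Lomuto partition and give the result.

Lomuto partition with pivot = 30:

Initial array: [32, 24, 3, 35, 21, 28, 9, 39, 30]

arr[0]=32 > 30: no swap
arr[1]=24 <= 30: swap with position 0, array becomes [24, 32, 3, 35, 21, 28, 9, 39, 30]
arr[2]=3 <= 30: swap with position 1, array becomes [24, 3, 32, 35, 21, 28, 9, 39, 30]
arr[3]=35 > 30: no swap
arr[4]=21 <= 30: swap with position 2, array becomes [24, 3, 21, 35, 32, 28, 9, 39, 30]
arr[5]=28 <= 30: swap with position 3, array becomes [24, 3, 21, 28, 32, 35, 9, 39, 30]
arr[6]=9 <= 30: swap with position 4, array becomes [24, 3, 21, 28, 9, 35, 32, 39, 30]
arr[7]=39 > 30: no swap

Place pivot at position 5: [24, 3, 21, 28, 9, 30, 32, 39, 35]
Pivot position: 5

After partitioning with pivot 30, the array becomes [24, 3, 21, 28, 9, 30, 32, 39, 35]. The pivot is placed at index 5. All elements to the left of the pivot are <= 30, and all elements to the right are > 30.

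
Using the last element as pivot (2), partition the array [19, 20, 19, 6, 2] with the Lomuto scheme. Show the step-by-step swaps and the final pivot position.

Lomuto partition with pivot = 2:

Initial array: [19, 20, 19, 6, 2]

arr[0]=19 > 2: no swap
arr[1]=20 > 2: no swap
arr[2]=19 > 2: no swap
arr[3]=6 > 2: no swap

Place pivot at position 0: [2, 20, 19, 6, 19]
Pivot position: 0

After partitioning with pivot 2, the array becomes [2, 20, 19, 6, 19]. The pivot is placed at index 0. All elements to the left of the pivot are <= 2, and all elements to the right are > 2.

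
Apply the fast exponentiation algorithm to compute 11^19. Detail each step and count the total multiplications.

Computing 11^19 by squaring (build up from 11^1; each line after the first costs one multiplication):

11^1 = 11
11^2 = (11^1)^2 = 11^2 = 121
11^4 = (11^2)^2 = 121^2 = 14641
11^8 = (11^4)^2 = 14641^2 = 214358881
11^9 = 11 * 11^8 = 11 * 214358881 = 2357947691
11^18 = (11^9)^2 = 2357947691^2 = 5559917313492231481
11^19 = 11 * 11^18 = 11 * 5559917313492231481 = 61159090448414546291

Result: 61159090448414546291
Multiplications needed: 6 (6 lines after 11^1)

11^19 = 61159090448414546291. Using exponentiation by squaring, this requires 6 multiplications. The key idea: if the exponent is even, square the half-power; if odd, multiply by the base once.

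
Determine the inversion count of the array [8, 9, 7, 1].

Finding inversions in [8, 9, 7, 1]:

(0, 2): arr[0]=8 > arr[2]=7
(0, 3): arr[0]=8 > arr[3]=1
(1, 2): arr[1]=9 > arr[2]=7
(1, 3): arr[1]=9 > arr[3]=1
(2, 3): arr[2]=7 > arr[3]=1

Total inversions: 5

The array has 5 inversion(s): (0,2), (0,3), (1,2), (1,3), (2,3). Each pair (i,j) satisfies i < j and arr[i] > arr[j].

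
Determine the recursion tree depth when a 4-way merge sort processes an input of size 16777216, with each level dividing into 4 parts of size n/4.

For divide and conquer with division factor 4:

Problem sizes at each level:
Level 0: 16777216
Level 1: 4194304
Level 2: 1048576
Level 3: 262144
Level 4: 65536
Level 5: 16384
Level 6: 4096
Level 7: 1024
Level 8: 256
Level 9: 64
Level 10: 16
Level 11: 4
Level 12: 1

The root is level 0 and the size-1 base case is level 12 (the tree spans levels 0 through 12, i.e. 13 levels counting the root), so the depth is the number of divisions: log_4(16777216) = 12

The recursion tree depth is log_4(16777216) = 12. At each level, the problem size is divided by 4, so it takes 12 divisions to reduce to a base case of size 1. The algorithm makes 4 recursive calls at each level.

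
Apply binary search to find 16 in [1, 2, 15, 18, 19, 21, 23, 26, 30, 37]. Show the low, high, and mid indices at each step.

Binary search for 16 in [1, 2, 15, 18, 19, 21, 23, 26, 30, 37]:

lo=0, hi=9, mid=4, arr[mid]=19 -> 19 > 16, search left half
lo=0, hi=3, mid=1, arr[mid]=2 -> 2 < 16, search right half
lo=2, hi=3, mid=2, arr[mid]=15 -> 15 < 16, search right half
lo=3, hi=3, mid=3, arr[mid]=18 -> 18 > 16, search left half
lo=3 > hi=2, target 16 not found

Binary search determines that 16 is not in the array after 4 comparisons. The search space was exhausted without finding the target.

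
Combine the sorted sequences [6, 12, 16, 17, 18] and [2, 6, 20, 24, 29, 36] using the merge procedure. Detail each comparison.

Merging process:

Compare 6 vs 2: take 2 from right. Merged: [2]
Compare 6 vs 6: take 6 from left. Merged: [2, 6]
Compare 12 vs 6: take 6 from right. Merged: [2, 6, 6]
Compare 12 vs 20: take 12 from left. Merged: [2, 6, 6, 12]
Compare 16 vs 20: take 16 from left. Merged: [2, 6, 6, 12, 16]
Compare 17 vs 20: take 17 from left. Merged: [2, 6, 6, 12, 16, 17]
Compare 18 vs 20: take 18 from left. Merged: [2, 6, 6, 12, 16, 17, 18]
Append remaining from right: [20, 24, 29, 36]. Merged: [2, 6, 6, 12, 16, 17, 18, 20, 24, 29, 36]

Final merged array: [2, 6, 6, 12, 16, 17, 18, 20, 24, 29, 36]
Total comparisons: 7

The merged array is [2, 6, 6, 12, 16, 17, 18, 20, 24, 29, 36], requiring 7 comparisons. The merge step runs in O(n) time where n is the total number of elements.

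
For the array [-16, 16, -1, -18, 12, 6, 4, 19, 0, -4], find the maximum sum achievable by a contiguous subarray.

Using Kadane's algorithm on [-16, 16, -1, -18, 12, 6, 4, 19, 0, -4]:

Scanning through the array:
Position 1 (value 16): max_ending_here = 16, max_so_far = 16
Position 2 (value -1): max_ending_here = 15, max_so_far = 16
Position 3 (value -18): max_ending_here = -3, max_so_far = 16
Position 4 (value 12): max_ending_here = 12, max_so_far = 16
Position 5 (value 6): max_ending_here = 18, max_so_far = 18
Position 6 (value 4): max_ending_here = 22, max_so_far = 22
Position 7 (value 19): max_ending_here = 41, max_so_far = 41
Position 8 (value 0): max_ending_here = 41, max_so_far = 41
Position 9 (value -4): max_ending_here = 37, max_so_far = 41

Maximum subarray: [12, 6, 4, 19]
Maximum sum: 41

The maximum subarray is [12, 6, 4, 19] with sum 41. This subarray runs from index 4 to index 7.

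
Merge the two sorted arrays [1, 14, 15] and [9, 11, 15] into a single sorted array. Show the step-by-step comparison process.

Merging process:

Compare 1 vs 9: take 1 from left. Merged: [1]
Compare 14 vs 9: take 9 from right. Merged: [1, 9]
Compare 14 vs 11: take 11 from right. Merged: [1, 9, 11]
Compare 14 vs 15: take 14 from left. Merged: [1, 9, 11, 14]
Compare 15 vs 15: take 15 from left. Merged: [1, 9, 11, 14, 15]
Append remaining from right: [15]. Merged: [1, 9, 11, 14, 15, 15]

Final merged array: [1, 9, 11, 14, 15, 15]
Total comparisons: 5

The merged array is [1, 9, 11, 14, 15, 15], requiring 5 comparisons. The merge step runs in O(n) time where n is the total number of elements.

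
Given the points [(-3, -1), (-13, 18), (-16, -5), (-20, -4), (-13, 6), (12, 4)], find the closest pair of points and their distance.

Computing all pairwise distances among 6 points:

d((-3, -1), (-13, 18)) = 21.4709
d((-3, -1), (-16, -5)) = 13.6015
d((-3, -1), (-20, -4)) = 17.2627
d((-3, -1), (-13, 6)) = 12.2066
d((-3, -1), (12, 4)) = 15.8114
d((-13, 18), (-16, -5)) = 23.1948
d((-13, 18), (-20, -4)) = 23.0868
d((-13, 18), (-13, 6)) = 12.0
d((-13, 18), (12, 4)) = 28.6531
d((-16, -5), (-20, -4)) = 4.1231 <-- minimum
d((-16, -5), (-13, 6)) = 11.4018
d((-16, -5), (12, 4)) = 29.4109
d((-20, -4), (-13, 6)) = 12.2066
d((-20, -4), (12, 4)) = 32.9848
d((-13, 6), (12, 4)) = 25.0799

Closest pair: (-16, -5) and (-20, -4) with distance 4.1231

The closest pair is (-16, -5) and (-20, -4) with Euclidean distance 4.1231. For 6 points, brute-force pairwise comparison is shown above. For large n, the divide-and-conquer algorithm (sort by x, recurse on halves, check the dividing strip) achieves O(n log n).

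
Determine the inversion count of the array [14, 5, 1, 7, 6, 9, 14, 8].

Finding inversions in [14, 5, 1, 7, 6, 9, 14, 8]:

(0, 1): arr[0]=14 > arr[1]=5
(0, 2): arr[0]=14 > arr[2]=1
(0, 3): arr[0]=14 > arr[3]=7
(0, 4): arr[0]=14 > arr[4]=6
(0, 5): arr[0]=14 > arr[5]=9
(0, 7): arr[0]=14 > arr[7]=8
(1, 2): arr[1]=5 > arr[2]=1
(3, 4): arr[3]=7 > arr[4]=6
(5, 7): arr[5]=9 > arr[7]=8
(6, 7): arr[6]=14 > arr[7]=8

Total inversions: 10

The array has 10 inversion(s): (0,1), (0,2), (0,3), (0,4), (0,5), (0,7), (1,2), (3,4), (5,7), (6,7). Each pair (i,j) satisfies i < j and arr[i] > arr[j].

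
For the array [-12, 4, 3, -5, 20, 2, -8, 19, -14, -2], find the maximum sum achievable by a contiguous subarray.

Using Kadane's algorithm on [-12, 4, 3, -5, 20, 2, -8, 19, -14, -2]:

Scanning through the array:
Position 1 (value 4): max_ending_here = 4, max_so_far = 4
Position 2 (value 3): max_ending_here = 7, max_so_far = 7
Position 3 (value -5): max_ending_here = 2, max_so_far = 7
Position 4 (value 20): max_ending_here = 22, max_so_far = 22
Position 5 (value 2): max_ending_here = 24, max_so_far = 24
Position 6 (value -8): max_ending_here = 16, max_so_far = 24
Position 7 (value 19): max_ending_here = 35, max_so_far = 35
Position 8 (value -14): max_ending_here = 21, max_so_far = 35
Position 9 (value -2): max_ending_here = 19, max_so_far = 35

Maximum subarray: [4, 3, -5, 20, 2, -8, 19]
Maximum sum: 35

The maximum subarray is [4, 3, -5, 20, 2, -8, 19] with sum 35. This subarray runs from index 1 to index 7.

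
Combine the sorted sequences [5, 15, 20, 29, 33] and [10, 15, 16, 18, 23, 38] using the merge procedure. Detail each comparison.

Merging process:

Compare 5 vs 10: take 5 from left. Merged: [5]
Compare 15 vs 10: take 10 from right. Merged: [5, 10]
Compare 15 vs 15: take 15 from left. Merged: [5, 10, 15]
Compare 20 vs 15: take 15 from right. Merged: [5, 10, 15, 15]
Compare 20 vs 16: take 16 from right. Merged: [5, 10, 15, 15, 16]
Compare 20 vs 18: take 18 from right. Merged: [5, 10, 15, 15, 16, 18]
Compare 20 vs 23: take 20 from left. Merged: [5, 10, 15, 15, 16, 18, 20]
Compare 29 vs 23: take 23 from right. Merged: [5, 10, 15, 15, 16, 18, 20, 23]
Compare 29 vs 38: take 29 from left. Merged: [5, 10, 15, 15, 16, 18, 20, 23, 29]
Compare 33 vs 38: take 33 from left. Merged: [5, 10, 15, 15, 16, 18, 20, 23, 29, 33]
Append remaining from right: [38]. Merged: [5, 10, 15, 15, 16, 18, 20, 23, 29, 33, 38]

Final merged array: [5, 10, 15, 15, 16, 18, 20, 23, 29, 33, 38]
Total comparisons: 10

The merged array is [5, 10, 15, 15, 16, 18, 20, 23, 29, 33, 38], requiring 10 comparisons. The merge step runs in O(n) time where n is the total number of elements.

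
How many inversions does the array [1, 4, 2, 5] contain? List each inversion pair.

Finding inversions in [1, 4, 2, 5]:

(1, 2): arr[1]=4 > arr[2]=2

Total inversions: 1

The array has 1 inversion(s): (1,2). Each pair (i,j) satisfies i < j and arr[i] > arr[j].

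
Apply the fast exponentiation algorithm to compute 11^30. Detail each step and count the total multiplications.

Computing 11^30 by squaring (build up from 11^1; each line after the first costs one multiplication):

11^1 = 11
11^2 = (11^1)^2 = 11^2 = 121
11^3 = 11 * 11^2 = 11 * 121 = 1331
11^6 = (11^3)^2 = 1331^2 = 1771561
11^7 = 11 * 11^6 = 11 * 1771561 = 19487171
11^14 = (11^7)^2 = 19487171^2 = 379749833583241
11^15 = 11 * 11^14 = 11 * 379749833583241 = 4177248169415651
11^30 = (11^15)^2 = 4177248169415651^2 = 17449402268886407318558803753801

Result: 17449402268886407318558803753801
Multiplications needed: 7 (7 lines after 11^1)

11^30 = 17449402268886407318558803753801. Using exponentiation by squaring, this requires 7 multiplications. The key idea: if the exponent is even, square the half-power; if odd, multiply by the base once.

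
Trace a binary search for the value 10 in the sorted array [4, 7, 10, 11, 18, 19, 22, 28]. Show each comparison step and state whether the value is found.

Binary search for 10 in [4, 7, 10, 11, 18, 19, 22, 28]:

lo=0, hi=7, mid=3, arr[mid]=11 -> 11 > 10, search left half
lo=0, hi=2, mid=1, arr[mid]=7 -> 7 < 10, search right half
lo=2, hi=2, mid=2, arr[mid]=10 -> Found target at index 2!

Binary search finds 10 at index 2 after 3 comparisons. The search repeatedly halves the search space by comparing with the middle element.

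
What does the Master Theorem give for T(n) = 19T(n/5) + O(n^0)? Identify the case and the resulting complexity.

Master Theorem for T(n) = 19T(n/5) + O(n^0):

a = 19, b = 5, c = 0
log_b(a) = log_5(19) = 1.8295

Case 1: c = 0 < log_5(19) = 1.8295
T(n) = O(n^(log_5 19))

For T(n) = 19T(n/5) + O(n^0): log_5(19) = 1.8295. This is Case 1 of the Master Theorem (c < log_b(a), work dominated by leaves), giving O(n^(log_5 19)).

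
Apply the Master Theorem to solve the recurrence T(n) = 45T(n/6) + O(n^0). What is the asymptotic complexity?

Master Theorem for T(n) = 45T(n/6) + O(n^0):

a = 45, b = 6, c = 0
log_b(a) = log_6(45) = 2.1245

Case 1: c = 0 < log_6(45) = 2.1245
T(n) = O(n^(log_6 45))

For T(n) = 45T(n/6) + O(n^0): log_6(45) = 2.1245. This is Case 1 of the Master Theorem (c < log_b(a), work dominated by leaves), giving O(n^(log_6 45)).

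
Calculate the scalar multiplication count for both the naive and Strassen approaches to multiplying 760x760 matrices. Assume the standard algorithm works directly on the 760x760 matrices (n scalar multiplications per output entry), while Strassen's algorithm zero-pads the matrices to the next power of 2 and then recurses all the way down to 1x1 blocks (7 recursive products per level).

Matrix multiplication for 760x760 matrices:

Strassen's algorithm requires power-of-2 dimensions. Pad 760x760 to 1024x1024 (next power of 2).

Standard algorithm: 760^3 = 438976000 multiplications
Strassen's algorithm: 7^(log2(1024)) = 7^10 = 282475249 multiplications
Savings: 438976000 - 282475249 = 156500751 multiplications

Standard: 438976000 multiplications (760^3). Strassen: 282475249 multiplications (7^10, after padding to 1024x1024). Strassen reduces 8 recursive multiplications to 7 at each level.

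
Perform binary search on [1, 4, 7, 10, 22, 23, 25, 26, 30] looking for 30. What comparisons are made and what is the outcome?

Binary search for 30 in [1, 4, 7, 10, 22, 23, 25, 26, 30]:

lo=0, hi=8, mid=4, arr[mid]=22 -> 22 < 30, search right half
lo=5, hi=8, mid=6, arr[mid]=25 -> 25 < 30, search right half
lo=7, hi=8, mid=7, arr[mid]=26 -> 26 < 30, search right half
lo=8, hi=8, mid=8, arr[mid]=30 -> Found target at index 8!

Binary search finds 30 at index 8 after 4 comparisons. The search repeatedly halves the search space by comparing with the middle element.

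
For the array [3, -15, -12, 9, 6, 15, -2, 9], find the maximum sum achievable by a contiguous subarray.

Using Kadane's algorithm on [3, -15, -12, 9, 6, 15, -2, 9]:

Scanning through the array:
Position 1 (value -15): max_ending_here = -12, max_so_far = 3
Position 2 (value -12): max_ending_here = -12, max_so_far = 3
Position 3 (value 9): max_ending_here = 9, max_so_far = 9
Position 4 (value 6): max_ending_here = 15, max_so_far = 15
Position 5 (value 15): max_ending_here = 30, max_so_far = 30
Position 6 (value -2): max_ending_here = 28, max_so_far = 30
Position 7 (value 9): max_ending_here = 37, max_so_far = 37

Maximum subarray: [9, 6, 15, -2, 9]
Maximum sum: 37

The maximum subarray is [9, 6, 15, -2, 9] with sum 37. This subarray runs from index 3 to index 7.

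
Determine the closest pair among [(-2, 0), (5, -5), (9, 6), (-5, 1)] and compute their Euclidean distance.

Computing all pairwise distances among 4 points:

d((-2, 0), (5, -5)) = 8.6023
d((-2, 0), (9, 6)) = 12.53
d((-2, 0), (-5, 1)) = 3.1623 <-- minimum
d((5, -5), (9, 6)) = 11.7047
d((5, -5), (-5, 1)) = 11.6619
d((9, 6), (-5, 1)) = 14.8661

Closest pair: (-2, 0) and (-5, 1) with distance 3.1623

The closest pair is (-2, 0) and (-5, 1) with Euclidean distance 3.1623. For 4 points, brute-force pairwise comparison is shown above. For large n, the divide-and-conquer algorithm (sort by x, recurse on halves, check the dividing strip) achieves O(n log n).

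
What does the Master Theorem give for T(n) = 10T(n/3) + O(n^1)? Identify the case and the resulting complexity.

Master Theorem for T(n) = 10T(n/3) + O(n^1):

a = 10, b = 3, c = 1
log_b(a) = log_3(10) = 2.0959

Case 1: c = 1 < log_3(10) = 2.0959
T(n) = O(n^(log_3 10))

For T(n) = 10T(n/3) + O(n^1): log_3(10) = 2.0959. This is Case 1 of the Master Theorem (c < log_b(a), work dominated by leaves), giving O(n^(log_3 10)).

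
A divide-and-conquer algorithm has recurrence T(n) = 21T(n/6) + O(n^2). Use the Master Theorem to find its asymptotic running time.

Master Theorem for T(n) = 21T(n/6) + O(n^2):

a = 21, b = 6, c = 2
log_b(a) = log_6(21) = 1.6992

Case 3: c = 2 > log_6(21) = 1.6992
T(n) = O(n^2) = O(n^2)

For T(n) = 21T(n/6) + O(n^2): log_6(21) = 1.6992. This is Case 3 of the Master Theorem (c > log_b(a), work dominated by root), giving O(n^2).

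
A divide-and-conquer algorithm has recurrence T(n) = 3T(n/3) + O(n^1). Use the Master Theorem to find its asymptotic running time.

Master Theorem for T(n) = 3T(n/3) + O(n^1):

a = 3, b = 3, c = 1
log_b(a) = log_3(3) = 1.0000

Case 2: c = 1 = log_3(3) = 1.0000
T(n) = O(n^1 log n) = O(n log n)

For T(n) = 3T(n/3) + O(n^1): log_3(3) = 1.0000. This is Case 2 of the Master Theorem (c = log_b(a), equal work at all levels), giving O(n log n).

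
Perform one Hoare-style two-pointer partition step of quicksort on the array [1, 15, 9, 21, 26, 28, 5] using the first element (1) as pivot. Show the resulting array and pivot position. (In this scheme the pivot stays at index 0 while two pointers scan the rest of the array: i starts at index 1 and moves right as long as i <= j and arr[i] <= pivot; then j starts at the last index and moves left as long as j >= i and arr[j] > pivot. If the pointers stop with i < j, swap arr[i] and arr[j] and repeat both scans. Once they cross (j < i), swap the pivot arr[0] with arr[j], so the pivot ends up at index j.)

Hoare-style two-pointer partition with pivot = 1:

Initial array: [1, 15, 9, 21, 26, 28, 5]

Pointers start at i = 1, j = 6.
i ends at 1, j ends at 0: the pointers have crossed (j < i), so scanning stops.

j = 0, so swapping arr[0] with arr[j] leaves the pivot at position 0: [1, 15, 9, 21, 26, 28, 5]
Pivot position: 0

After partitioning with pivot 1, the array becomes [1, 15, 9, 21, 26, 28, 5]. The pivot is placed at index 0. All elements to the left of the pivot are <= 1, and all elements to the right are > 1.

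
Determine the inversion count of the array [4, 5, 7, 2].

Finding inversions in [4, 5, 7, 2]:

(0, 3): arr[0]=4 > arr[3]=2
(1, 3): arr[1]=5 > arr[3]=2
(2, 3): arr[2]=7 > arr[3]=2

Total inversions: 3

The array has 3 inversion(s): (0,3), (1,3), (2,3). Each pair (i,j) satisfies i < j and arr[i] > arr[j].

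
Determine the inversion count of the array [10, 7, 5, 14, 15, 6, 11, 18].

Finding inversions in [10, 7, 5, 14, 15, 6, 11, 18]:

(0, 1): arr[0]=10 > arr[1]=7
(0, 2): arr[0]=10 > arr[2]=5
(0, 5): arr[0]=10 > arr[5]=6
(1, 2): arr[1]=7 > arr[2]=5
(1, 5): arr[1]=7 > arr[5]=6
(3, 5): arr[3]=14 > arr[5]=6
(3, 6): arr[3]=14 > arr[6]=11
(4, 5): arr[4]=15 > arr[5]=6
(4, 6): arr[4]=15 > arr[6]=11

Total inversions: 9

The array has 9 inversion(s): (0,1), (0,2), (0,5), (1,2), (1,5), (3,5), (3,6), (4,5), (4,6). Each pair (i,j) satisfies i < j and arr[i] > arr[j].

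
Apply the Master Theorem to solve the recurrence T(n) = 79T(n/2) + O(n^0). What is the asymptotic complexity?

Master Theorem for T(n) = 79T(n/2) + O(n^0):

a = 79, b = 2, c = 0
log_b(a) = log_2(79) = 6.3038

Case 1: c = 0 < log_2(79) = 6.3038
T(n) = O(n^(log_2 79))

For T(n) = 79T(n/2) + O(n^0): log_2(79) = 6.3038. This is Case 1 of the Master Theorem (c < log_b(a), work dominated by leaves), giving O(n^(log_2 79)).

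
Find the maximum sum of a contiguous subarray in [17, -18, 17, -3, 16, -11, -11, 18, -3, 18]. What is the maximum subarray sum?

Using Kadane's algorithm on [17, -18, 17, -3, 16, -11, -11, 18, -3, 18]:

Scanning through the array:
Position 1 (value -18): max_ending_here = -1, max_so_far = 17
Position 2 (value 17): max_ending_here = 17, max_so_far = 17
Position 3 (value -3): max_ending_here = 14, max_so_far = 17
Position 4 (value 16): max_ending_here = 30, max_so_far = 30
Position 5 (value -11): max_ending_here = 19, max_so_far = 30
Position 6 (value -11): max_ending_here = 8, max_so_far = 30
Position 7 (value 18): max_ending_here = 26, max_so_far = 30
Position 8 (value -3): max_ending_here = 23, max_so_far = 30
Position 9 (value 18): max_ending_here = 41, max_so_far = 41

Maximum subarray: [17, -3, 16, -11, -11, 18, -3, 18]
Maximum sum: 41

The maximum subarray is [17, -3, 16, -11, -11, 18, -3, 18] with sum 41. This subarray runs from index 2 to index 9.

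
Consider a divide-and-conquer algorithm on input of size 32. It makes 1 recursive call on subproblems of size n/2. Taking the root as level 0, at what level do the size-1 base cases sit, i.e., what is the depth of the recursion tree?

For divide and conquer with division factor 2:

Problem sizes at each level:
Level 0: 32
Level 1: 16
Level 2: 8
Level 3: 4
Level 4: 2
Level 5: 1

The root is level 0 and the size-1 base case is level 5 (the tree spans levels 0 through 5, i.e. 6 levels counting the root), so the depth is the number of divisions: log_2(32) = 5

The recursion tree depth is log_2(32) = 5. At each level, the problem size is divided by 2, so it takes 5 divisions to reduce to a base case of size 1. The algorithm makes 1 recursive call at each level.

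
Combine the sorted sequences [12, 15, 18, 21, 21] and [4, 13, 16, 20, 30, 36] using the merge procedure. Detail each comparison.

Merging process:

Compare 12 vs 4: take 4 from right. Merged: [4]
Compare 12 vs 13: take 12 from left. Merged: [4, 12]
Compare 15 vs 13: take 13 from right. Merged: [4, 12, 13]
Compare 15 vs 16: take 15 from left. Merged: [4, 12, 13, 15]
Compare 18 vs 16: take 16 from right. Merged: [4, 12, 13, 15, 16]
Compare 18 vs 20: take 18 from left. Merged: [4, 12, 13, 15, 16, 18]
Compare 21 vs 20: take 20 from right. Merged: [4, 12, 13, 15, 16, 18, 20]
Compare 21 vs 30: take 21 from left. Merged: [4, 12, 13, 15, 16, 18, 20, 21]
Compare 21 vs 30: take 21 from left. Merged: [4, 12, 13, 15, 16, 18, 20, 21, 21]
Append remaining from right: [30, 36]. Merged: [4, 12, 13, 15, 16, 18, 20, 21, 21, 30, 36]

Final merged array: [4, 12, 13, 15, 16, 18, 20, 21, 21, 30, 36]
Total comparisons: 9

The merged array is [4, 12, 13, 15, 16, 18, 20, 21, 21, 30, 36], requiring 9 comparisons. The merge step runs in O(n) time where n is the total number of elements.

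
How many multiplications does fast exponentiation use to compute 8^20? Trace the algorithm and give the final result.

Computing 8^20 by squaring (build up from 8^1; each line after the first costs one multiplication):

8^1 = 8
8^2 = (8^1)^2 = 8^2 = 64
8^4 = (8^2)^2 = 64^2 = 4096
8^5 = 8 * 8^4 = 8 * 4096 = 32768
8^10 = (8^5)^2 = 32768^2 = 1073741824
8^20 = (8^10)^2 = 1073741824^2 = 1152921504606846976

Result: 1152921504606846976
Multiplications needed: 5 (5 lines after 8^1)

8^20 = 1152921504606846976. Using exponentiation by squaring, this requires 5 multiplications. The key idea: if the exponent is even, square the half-power; if odd, multiply by the base once.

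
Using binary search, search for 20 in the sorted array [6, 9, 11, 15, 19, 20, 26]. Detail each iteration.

Binary search for 20 in [6, 9, 11, 15, 19, 20, 26]:

lo=0, hi=6, mid=3, arr[mid]=15 -> 15 < 20, search right half
lo=4, hi=6, mid=5, arr[mid]=20 -> Found target at index 5!

Binary search finds 20 at index 5 after 2 comparisons. The search repeatedly halves the search space by comparing with the middle element.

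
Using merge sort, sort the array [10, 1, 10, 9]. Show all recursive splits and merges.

Merge sort trace:

Split: [10, 1, 10, 9] -> [10, 1] and [10, 9]
  Split: [10, 1] -> [10] and [1]
  Merge: [10] + [1] -> [1, 10]
  Split: [10, 9] -> [10] and [9]
  Merge: [10] + [9] -> [9, 10]
Merge: [1, 10] + [9, 10] -> [1, 9, 10, 10]

Final sorted array: [1, 9, 10, 10]

The merge sort proceeds by recursively splitting the array and merging sorted halves.
After all merges, the sorted array is [1, 9, 10, 10].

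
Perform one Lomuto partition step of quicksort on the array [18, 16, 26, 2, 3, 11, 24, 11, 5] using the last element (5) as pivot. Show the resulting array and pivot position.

Lomuto partition with pivot = 5:

Initial array: [18, 16, 26, 2, 3, 11, 24, 11, 5]

arr[0]=18 > 5: no swap
arr[1]=16 > 5: no swap
arr[2]=26 > 5: no swap
arr[3]=2 <= 5: swap with position 0, array becomes [2, 16, 26, 18, 3, 11, 24, 11, 5]
arr[4]=3 <= 5: swap with position 1, array becomes [2, 3, 26, 18, 16, 11, 24, 11, 5]
arr[5]=11 > 5: no swap
arr[6]=24 > 5: no swap
arr[7]=11 > 5: no swap

Place pivot at position 2: [2, 3, 5, 18, 16, 11, 24, 11, 26]
Pivot position: 2

After partitioning with pivot 5, the array becomes [2, 3, 5, 18, 16, 11, 24, 11, 26]. The pivot is placed at index 2. All elements to the left of the pivot are <= 5, and all elements to the right are > 5.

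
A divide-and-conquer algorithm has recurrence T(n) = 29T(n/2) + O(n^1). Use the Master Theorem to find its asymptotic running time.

Master Theorem for T(n) = 29T(n/2) + O(n^1):

a = 29, b = 2, c = 1
log_b(a) = log_2(29) = 4.8580

Case 1: c = 1 < log_2(29) = 4.8580
T(n) = O(n^(log_2 29))

For T(n) = 29T(n/2) + O(n^1): log_2(29) = 4.8580. This is Case 1 of the Master Theorem (c < log_b(a), work dominated by leaves), giving O(n^(log_2 29)).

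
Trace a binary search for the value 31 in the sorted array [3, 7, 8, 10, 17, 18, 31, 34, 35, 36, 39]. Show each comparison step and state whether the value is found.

Binary search for 31 in [3, 7, 8, 10, 17, 18, 31, 34, 35, 36, 39]:

lo=0, hi=10, mid=5, arr[mid]=18 -> 18 < 31, search right half
lo=6, hi=10, mid=8, arr[mid]=35 -> 35 > 31, search left half
lo=6, hi=7, mid=6, arr[mid]=31 -> Found target at index 6!

Binary search finds 31 at index 6 after 3 comparisons. The search repeatedly halves the search space by comparing with the middle element.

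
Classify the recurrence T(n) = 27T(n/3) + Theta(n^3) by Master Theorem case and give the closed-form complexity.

Master Theorem for T(n) = 27T(n/3) + O(n^3):

a = 27, b = 3, c = 3
log_b(a) = log_3(27) = 3.0000

Case 2: c = 3 = log_3(27) = 3.0000
T(n) = O(n^3 log n) = O(n^3 log n)

For T(n) = 27T(n/3) + O(n^3): log_3(27) = 3.0000. This is Case 2 of the Master Theorem (c = log_b(a), equal work at all levels), giving O(n^3 log n).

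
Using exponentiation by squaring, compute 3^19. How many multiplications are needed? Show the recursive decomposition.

Computing 3^19 by squaring (build up from 3^1; each line after the first costs one multiplication):

3^1 = 3
3^2 = (3^1)^2 = 3^2 = 9
3^4 = (3^2)^2 = 9^2 = 81
3^8 = (3^4)^2 = 81^2 = 6561
3^9 = 3 * 3^8 = 3 * 6561 = 19683
3^18 = (3^9)^2 = 19683^2 = 387420489
3^19 = 3 * 3^18 = 3 * 387420489 = 1162261467

Result: 1162261467
Multiplications needed: 6 (6 lines after 3^1)

3^19 = 1162261467. Using exponentiation by squaring, this requires 6 multiplications. The key idea: if the exponent is even, square the half-power; if odd, multiply by the base once.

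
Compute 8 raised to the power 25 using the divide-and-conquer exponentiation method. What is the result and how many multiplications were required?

Computing 8^25 by squaring (build up from 8^1; each line after the first costs one multiplication):

8^1 = 8
8^2 = (8^1)^2 = 8^2 = 64
8^3 = 8 * 8^2 = 8 * 64 = 512
8^6 = (8^3)^2 = 512^2 = 262144
8^12 = (8^6)^2 = 262144^2 = 68719476736
8^24 = (8^12)^2 = 68719476736^2 = 4722366482869645213696
8^25 = 8 * 8^24 = 8 * 4722366482869645213696 = 37778931862957161709568

Result: 37778931862957161709568
Multiplications needed: 6 (6 lines after 8^1)

8^25 = 37778931862957161709568. Using exponentiation by squaring, this requires 6 multiplications. The key idea: if the exponent is even, square the half-power; if odd, multiply by the base once.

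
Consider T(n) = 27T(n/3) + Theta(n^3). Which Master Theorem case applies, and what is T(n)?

Master Theorem for T(n) = 27T(n/3) + O(n^3):

a = 27, b = 3, c = 3
log_b(a) = log_3(27) = 3.0000

Case 2: c = 3 = log_3(27) = 3.0000
T(n) = O(n^3 log n) = O(n^3 log n)

For T(n) = 27T(n/3) + O(n^3): log_3(27) = 3.0000. This is Case 2 of the Master Theorem (c = log_b(a), equal work at all levels), giving O(n^3 log n).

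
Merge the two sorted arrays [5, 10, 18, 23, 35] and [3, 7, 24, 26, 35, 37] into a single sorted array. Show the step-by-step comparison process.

Merging process:

Compare 5 vs 3: take 3 from right. Merged: [3]
Compare 5 vs 7: take 5 from left. Merged: [3, 5]
Compare 10 vs 7: take 7 from right. Merged: [3, 5, 7]
Compare 10 vs 24: take 10 from left. Merged: [3, 5, 7, 10]
Compare 18 vs 24: take 18 from left. Merged: [3, 5, 7, 10, 18]
Compare 23 vs 24: take 23 from left. Merged: [3, 5, 7, 10, 18, 23]
Compare 35 vs 24: take 24 from right. Merged: [3, 5, 7, 10, 18, 23, 24]
Compare 35 vs 26: take 26 from right. Merged: [3, 5, 7, 10, 18, 23, 24, 26]
Compare 35 vs 35: take 35 from left. Merged: [3, 5, 7, 10, 18, 23, 24, 26, 35]
Append remaining from right: [35, 37]. Merged: [3, 5, 7, 10, 18, 23, 24, 26, 35, 35, 37]

Final merged array: [3, 5, 7, 10, 18, 23, 24, 26, 35, 35, 37]
Total comparisons: 9

The merged array is [3, 5, 7, 10, 18, 23, 24, 26, 35, 35, 37], requiring 9 comparisons. The merge step runs in O(n) time where n is the total number of elements.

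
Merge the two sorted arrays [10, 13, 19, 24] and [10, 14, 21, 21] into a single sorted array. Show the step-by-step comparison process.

Merging process:

Compare 10 vs 10: take 10 from left. Merged: [10]
Compare 13 vs 10: take 10 from right. Merged: [10, 10]
Compare 13 vs 14: take 13 from left. Merged: [10, 10, 13]
Compare 19 vs 14: take 14 from right. Merged: [10, 10, 13, 14]
Compare 19 vs 21: take 19 from left. Merged: [10, 10, 13, 14, 19]
Compare 24 vs 21: take 21 from right. Merged: [10, 10, 13, 14, 19, 21]
Compare 24 vs 21: take 21 from right. Merged: [10, 10, 13, 14, 19, 21, 21]
Append remaining from left: [24]. Merged: [10, 10, 13, 14, 19, 21, 21, 24]

Final merged array: [10, 10, 13, 14, 19, 21, 21, 24]
Total comparisons: 7

The merged array is [10, 10, 13, 14, 19, 21, 21, 24], requiring 7 comparisons. The merge step runs in O(n) time where n is the total number of elements.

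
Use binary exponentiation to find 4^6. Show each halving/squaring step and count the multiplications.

Computing 4^6 by squaring (build up from 4^1; each line after the first costs one multiplication):

4^1 = 4
4^2 = (4^1)^2 = 4^2 = 16
4^3 = 4 * 4^2 = 4 * 16 = 64
4^6 = (4^3)^2 = 64^2 = 4096

Result: 4096
Multiplications needed: 3 (3 lines after 4^1)

4^6 = 4096. Using exponentiation by squaring, this requires 3 multiplications. The key idea: if the exponent is even, square the half-power; if odd, multiply by the base once.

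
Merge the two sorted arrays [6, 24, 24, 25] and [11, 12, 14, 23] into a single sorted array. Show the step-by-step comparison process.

Merging process:

Compare 6 vs 11: take 6 from left. Merged: [6]
Compare 24 vs 11: take 11 from right. Merged: [6, 11]
Compare 24 vs 12: take 12 from right. Merged: [6, 11, 12]
Compare 24 vs 14: take 14 from right. Merged: [6, 11, 12, 14]
Compare 24 vs 23: take 23 from right. Merged: [6, 11, 12, 14, 23]
Append remaining from left: [24, 24, 25]. Merged: [6, 11, 12, 14, 23, 24, 24, 25]

Final merged array: [6, 11, 12, 14, 23, 24, 24, 25]
Total comparisons: 5

The merged array is [6, 11, 12, 14, 23, 24, 24, 25], requiring 5 comparisons. The merge step runs in O(n) time where n is the total number of elements.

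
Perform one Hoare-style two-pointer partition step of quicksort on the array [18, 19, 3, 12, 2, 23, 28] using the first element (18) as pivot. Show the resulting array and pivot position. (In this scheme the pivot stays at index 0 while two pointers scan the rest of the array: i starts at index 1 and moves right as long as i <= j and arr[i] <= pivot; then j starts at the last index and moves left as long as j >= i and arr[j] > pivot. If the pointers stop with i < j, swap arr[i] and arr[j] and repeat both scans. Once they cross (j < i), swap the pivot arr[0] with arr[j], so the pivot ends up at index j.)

Hoare-style two-pointer partition with pivot = 18:

Initial array: [18, 19, 3, 12, 2, 23, 28]

Pointers start at i = 1, j = 6.
i stops at index 1 (arr[1]=19 > 18), j stops at index 4 (arr[4]=2 <= 18): swap arr[1] and arr[4], array becomes [18, 2, 3, 12, 19, 23, 28]
i ends at 4, j ends at 3: the pointers have crossed (j < i), so scanning stops.

Swap pivot arr[0] with arr[3] to place pivot at position 3: [12, 2, 3, 18, 19, 23, 28]
Pivot position: 3

After partitioning with pivot 18, the array becomes [12, 2, 3, 18, 19, 23, 28]. The pivot is placed at index 3. All elements to the left of the pivot are <= 18, and all elements to the right are > 18.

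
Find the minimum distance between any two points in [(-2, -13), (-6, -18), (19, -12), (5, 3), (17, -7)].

Computing all pairwise distances among 5 points:

d((-2, -13), (-6, -18)) = 6.4031
d((-2, -13), (19, -12)) = 21.0238
d((-2, -13), (5, 3)) = 17.4642
d((-2, -13), (17, -7)) = 19.9249
d((-6, -18), (19, -12)) = 25.7099
d((-6, -18), (5, 3)) = 23.7065
d((-6, -18), (17, -7)) = 25.4951
d((19, -12), (5, 3)) = 20.5183
d((19, -12), (17, -7)) = 5.3852 <-- minimum
d((5, 3), (17, -7)) = 15.6205

Closest pair: (19, -12) and (17, -7) with distance 5.3852

The closest pair is (19, -12) and (17, -7) with Euclidean distance 5.3852. For 5 points, brute-force pairwise comparison is shown above. For large n, the divide-and-conquer algorithm (sort by x, recurse on halves, check the dividing strip) achieves O(n log n).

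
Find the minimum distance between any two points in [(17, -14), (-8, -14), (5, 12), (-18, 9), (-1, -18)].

Computing all pairwise distances among 5 points:

d((17, -14), (-8, -14)) = 25.0
d((17, -14), (5, 12)) = 28.6356
d((17, -14), (-18, 9)) = 41.8808
d((17, -14), (-1, -18)) = 18.4391
d((-8, -14), (5, 12)) = 29.0689
d((-8, -14), (-18, 9)) = 25.0799
d((-8, -14), (-1, -18)) = 8.0623 <-- minimum
d((5, 12), (-18, 9)) = 23.1948
d((5, 12), (-1, -18)) = 30.5941
d((-18, 9), (-1, -18)) = 31.9061

Closest pair: (-8, -14) and (-1, -18) with distance 8.0623

The closest pair is (-8, -14) and (-1, -18) with Euclidean distance 8.0623. For 5 points, brute-force pairwise comparison is shown above. For large n, the divide-and-conquer algorithm (sort by x, recurse on halves, check the dividing strip) achieves O(n log n).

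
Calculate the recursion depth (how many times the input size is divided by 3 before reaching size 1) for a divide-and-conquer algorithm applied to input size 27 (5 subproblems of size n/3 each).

For divide and conquer with division factor 3:

Problem sizes at each level:
Level 0: 27
Level 1: 9
Level 2: 3
Level 3: 1

The root is level 0 and the size-1 base case is level 3 (the tree spans levels 0 through 3, i.e. 4 levels counting the root), so the depth is the number of divisions: log_3(27) = 3

The recursion tree depth is log_3(27) = 3. At each level, the problem size is divided by 3, so it takes 3 divisions to reduce to a base case of size 1. The algorithm makes 5 recursive calls at each level.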